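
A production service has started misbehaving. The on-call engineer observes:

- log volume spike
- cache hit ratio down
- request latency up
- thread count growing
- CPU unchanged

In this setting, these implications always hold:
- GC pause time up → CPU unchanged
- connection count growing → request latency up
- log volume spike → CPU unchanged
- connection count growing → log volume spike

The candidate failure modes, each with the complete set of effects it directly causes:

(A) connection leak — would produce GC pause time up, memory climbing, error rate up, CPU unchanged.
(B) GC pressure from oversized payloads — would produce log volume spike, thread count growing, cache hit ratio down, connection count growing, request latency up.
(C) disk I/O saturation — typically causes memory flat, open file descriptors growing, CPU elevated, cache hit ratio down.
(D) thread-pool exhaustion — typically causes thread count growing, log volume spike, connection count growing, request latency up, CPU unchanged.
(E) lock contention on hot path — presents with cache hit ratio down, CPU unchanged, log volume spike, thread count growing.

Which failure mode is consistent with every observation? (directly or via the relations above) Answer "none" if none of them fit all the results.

Testing each hypothesis:
(A) connection leak — does not account for log volume spike, cache hit ratio down, request latency up, thread count growing
(B) GC pressure from oversized payloads — accounts for every observation (CPU unchanged through log volume spike → CPU unchanged)
(C) disk I/O saturation — fails on log volume spike, request latency up, thread count growing, CPU unchanged (predicts CPU elevated, not CPU unchanged)
(D) thread-pool exhaustion — log volume spike +; cache hit ratio down -; request latency up +; thread count growing +; CPU unchanged +
(E) lock contention on hot path — log volume spike +; cache hit ratio down +; request latency up -; thread count growing +; CPU unchanged +
Only (B) is consistent with every observation.

B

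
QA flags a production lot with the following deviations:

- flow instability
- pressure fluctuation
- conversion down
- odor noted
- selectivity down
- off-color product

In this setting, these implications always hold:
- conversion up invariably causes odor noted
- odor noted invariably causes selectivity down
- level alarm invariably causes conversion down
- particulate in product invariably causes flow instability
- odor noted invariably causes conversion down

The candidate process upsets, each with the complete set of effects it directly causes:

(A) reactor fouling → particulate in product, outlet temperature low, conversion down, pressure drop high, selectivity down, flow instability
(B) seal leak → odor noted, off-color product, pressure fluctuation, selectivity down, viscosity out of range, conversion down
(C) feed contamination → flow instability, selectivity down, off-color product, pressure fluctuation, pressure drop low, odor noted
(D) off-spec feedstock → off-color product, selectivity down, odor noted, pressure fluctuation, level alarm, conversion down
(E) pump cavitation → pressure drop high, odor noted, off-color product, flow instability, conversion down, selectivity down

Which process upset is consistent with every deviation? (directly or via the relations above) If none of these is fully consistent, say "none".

C

Per-candidate check:
(A) reactor fouling — does not account for pressure fluctuation, odor noted, off-color product
(B) seal leak — does not account for flow instability
(C) feed contamination — accounts for every observation (conversion down through odor noted → conversion down)
(D) off-spec feedstock — does not account for flow instability
(E) pump cavitation — flow instability ✓; pressure fluctuation ✗; conversion down ✓; odor noted ✓; selectivity down ✓; off-color product ✓
(C) is the only candidate with no mismatches.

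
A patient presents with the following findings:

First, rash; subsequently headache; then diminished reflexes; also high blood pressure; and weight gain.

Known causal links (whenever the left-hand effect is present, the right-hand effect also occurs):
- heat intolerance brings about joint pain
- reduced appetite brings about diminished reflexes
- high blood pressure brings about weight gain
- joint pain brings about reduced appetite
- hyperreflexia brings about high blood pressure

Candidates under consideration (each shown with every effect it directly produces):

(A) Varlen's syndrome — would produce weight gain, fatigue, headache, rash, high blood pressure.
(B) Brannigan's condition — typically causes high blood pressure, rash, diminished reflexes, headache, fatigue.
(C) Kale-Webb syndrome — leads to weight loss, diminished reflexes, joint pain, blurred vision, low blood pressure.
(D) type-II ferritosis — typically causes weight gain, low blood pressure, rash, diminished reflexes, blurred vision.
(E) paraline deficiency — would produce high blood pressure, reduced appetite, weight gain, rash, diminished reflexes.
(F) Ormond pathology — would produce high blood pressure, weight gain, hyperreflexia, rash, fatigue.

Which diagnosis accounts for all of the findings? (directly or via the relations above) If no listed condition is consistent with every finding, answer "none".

B

Testing each hypothesis:
(A) Varlen's syndrome — rash yes; headache yes; diminished reflexes NO; high blood pressure yes; weight gain yes
(B) Brannigan's condition — rash yes; headache yes; diminished reflexes yes; high blood pressure yes; weight gain yes (via high blood pressure → weight gain)
(C) Kale-Webb syndrome — rash NO; headache NO; diminished reflexes yes; high blood pressure NO; weight gain NO
(D) type-II ferritosis — fails on headache, high blood pressure (predicts low blood pressure, not high blood pressure)
(E) paraline deficiency — rash yes; headache NO; diminished reflexes yes; high blood pressure yes; weight gain yes
(F) Ormond pathology — fails on headache, diminished reflexes (predicts hyperreflexia, not diminished reflexes)
Only (B) is consistent with every observation.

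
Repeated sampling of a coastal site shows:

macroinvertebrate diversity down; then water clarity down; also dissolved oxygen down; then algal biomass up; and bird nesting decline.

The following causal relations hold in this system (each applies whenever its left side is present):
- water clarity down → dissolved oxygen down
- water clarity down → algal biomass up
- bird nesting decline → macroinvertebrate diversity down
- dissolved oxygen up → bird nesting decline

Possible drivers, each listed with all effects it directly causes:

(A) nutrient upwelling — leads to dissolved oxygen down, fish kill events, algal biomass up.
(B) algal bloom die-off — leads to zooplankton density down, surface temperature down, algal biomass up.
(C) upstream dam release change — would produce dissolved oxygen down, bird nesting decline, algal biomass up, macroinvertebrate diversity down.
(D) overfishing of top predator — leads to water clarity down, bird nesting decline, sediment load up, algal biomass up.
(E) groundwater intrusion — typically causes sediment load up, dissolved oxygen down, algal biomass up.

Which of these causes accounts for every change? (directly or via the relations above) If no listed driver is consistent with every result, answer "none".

Per-candidate check:
(A) nutrient upwelling — macroinvertebrate diversity down -; water clarity down -; dissolved oxygen down +; algal biomass up +; bird nesting decline -
(B) algal bloom die-off — does not account for macroinvertebrate diversity down, water clarity down, dissolved oxygen down, bird nesting decline
(C) upstream dam release change — macroinvertebrate diversity down +; water clarity down -; dissolved oxygen down +; algal biomass up +; bird nesting decline +
(D) overfishing of top predator — macroinvertebrate diversity down + (through bird nesting decline → macroinvertebrate diversity down); water clarity down +; dissolved oxygen down + (through water clarity down → dissolved oxygen down); algal biomass up +; bird nesting decline +
(E) groundwater intrusion — macroinvertebrate diversity down -; water clarity down -; dissolved oxygen down +; algal biomass up +; bird nesting decline -
(D) alone accounts for all the evidence.

D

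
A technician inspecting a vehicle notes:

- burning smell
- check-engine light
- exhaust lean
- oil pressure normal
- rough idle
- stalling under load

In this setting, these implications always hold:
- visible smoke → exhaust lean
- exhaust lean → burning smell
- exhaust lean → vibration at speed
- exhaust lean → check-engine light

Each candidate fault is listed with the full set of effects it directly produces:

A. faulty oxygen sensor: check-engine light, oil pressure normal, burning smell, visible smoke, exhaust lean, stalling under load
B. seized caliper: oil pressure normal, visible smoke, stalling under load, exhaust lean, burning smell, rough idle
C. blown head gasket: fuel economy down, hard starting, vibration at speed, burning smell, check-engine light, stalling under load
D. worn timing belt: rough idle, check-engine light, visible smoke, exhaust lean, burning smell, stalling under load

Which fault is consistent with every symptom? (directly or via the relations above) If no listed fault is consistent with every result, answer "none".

B

Checking each candidate against the observations:
(A) faulty oxygen sensor — burning smell ✓; check-engine light ✓; exhaust lean ✓; oil pressure normal ✓; rough idle ✗; stalling under load ✓
(B) seized caliper — accounts for every observation (check-engine light by exhaust lean → check-engine light)
(C) blown head gasket — does not account for exhaust lean, oil pressure normal, rough idle
(D) worn timing belt — does not account for oil pressure normal
Only (B) is consistent with every observation.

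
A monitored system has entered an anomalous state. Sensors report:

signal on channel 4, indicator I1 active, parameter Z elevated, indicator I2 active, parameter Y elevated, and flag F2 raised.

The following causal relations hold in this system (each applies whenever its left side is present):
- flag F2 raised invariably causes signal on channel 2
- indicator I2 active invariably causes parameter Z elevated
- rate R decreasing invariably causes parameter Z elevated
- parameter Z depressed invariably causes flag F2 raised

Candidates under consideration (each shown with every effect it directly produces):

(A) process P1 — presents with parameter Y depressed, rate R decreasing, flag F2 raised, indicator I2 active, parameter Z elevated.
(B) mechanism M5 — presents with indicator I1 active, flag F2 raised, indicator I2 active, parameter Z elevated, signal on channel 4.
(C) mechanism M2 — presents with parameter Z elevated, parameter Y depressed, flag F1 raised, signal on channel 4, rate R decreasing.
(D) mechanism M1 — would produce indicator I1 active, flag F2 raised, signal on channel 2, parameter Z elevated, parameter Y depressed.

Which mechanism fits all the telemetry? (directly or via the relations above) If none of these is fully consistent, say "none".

none

Testing each hypothesis:
(A) process P1 — signal on channel 4 -; indicator I1 active -; parameter Z elevated +; indicator I2 active +; parameter Y elevated -; flag F2 raised +
(B) mechanism M5 — does not account for parameter Y elevated
(C) mechanism M2 — fails on indicator I1 active, indicator I2 active, parameter Y elevated, flag F2 raised (predicts parameter Y depressed, not parameter Y elevated)
(D) mechanism M1 — signal on channel 4 -; indicator I1 active +; parameter Z elevated +; indicator I2 active -; parameter Y elevated -; flag F2 raised +
None of the listed candidates fits everything.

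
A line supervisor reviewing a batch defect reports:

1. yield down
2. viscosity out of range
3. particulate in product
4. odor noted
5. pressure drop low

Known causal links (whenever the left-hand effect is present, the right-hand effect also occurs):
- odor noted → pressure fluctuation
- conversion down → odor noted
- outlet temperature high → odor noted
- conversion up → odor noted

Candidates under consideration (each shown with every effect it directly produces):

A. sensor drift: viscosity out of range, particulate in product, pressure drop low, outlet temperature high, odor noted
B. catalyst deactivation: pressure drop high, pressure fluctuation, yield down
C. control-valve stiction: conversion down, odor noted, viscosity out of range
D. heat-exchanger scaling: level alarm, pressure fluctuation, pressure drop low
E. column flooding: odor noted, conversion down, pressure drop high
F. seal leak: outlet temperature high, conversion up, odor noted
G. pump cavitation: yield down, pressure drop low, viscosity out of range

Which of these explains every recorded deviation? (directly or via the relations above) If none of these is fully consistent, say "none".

For each candidate, compare predicted effects to what was observed:
(A) sensor drift — yield down ✗; viscosity out of range ✓; particulate in product ✓; odor noted ✓; pressure drop low ✓
(B) catalyst deactivation — yield down ✓; viscosity out of range ✗; particulate in product ✗; odor noted ✗; pressure drop low ✗
(C) control-valve stiction — yield down ✗; viscosity out of range ✓; particulate in product ✗; odor noted ✓; pressure drop low ✗
(D) heat-exchanger scaling — does not account for yield down, viscosity out of range, particulate in product, odor noted
(E) column flooding — fails on yield down, viscosity out of range, particulate in product, pressure drop low (predicts pressure drop high, not pressure drop low)
(F) seal leak — yield down ✗; viscosity out of range ✗; particulate in product ✗; odor noted ✓; pressure drop low ✗
(G) pump cavitation — does not account for particulate in product, odor noted
Every candidate fails on at least one observation.

none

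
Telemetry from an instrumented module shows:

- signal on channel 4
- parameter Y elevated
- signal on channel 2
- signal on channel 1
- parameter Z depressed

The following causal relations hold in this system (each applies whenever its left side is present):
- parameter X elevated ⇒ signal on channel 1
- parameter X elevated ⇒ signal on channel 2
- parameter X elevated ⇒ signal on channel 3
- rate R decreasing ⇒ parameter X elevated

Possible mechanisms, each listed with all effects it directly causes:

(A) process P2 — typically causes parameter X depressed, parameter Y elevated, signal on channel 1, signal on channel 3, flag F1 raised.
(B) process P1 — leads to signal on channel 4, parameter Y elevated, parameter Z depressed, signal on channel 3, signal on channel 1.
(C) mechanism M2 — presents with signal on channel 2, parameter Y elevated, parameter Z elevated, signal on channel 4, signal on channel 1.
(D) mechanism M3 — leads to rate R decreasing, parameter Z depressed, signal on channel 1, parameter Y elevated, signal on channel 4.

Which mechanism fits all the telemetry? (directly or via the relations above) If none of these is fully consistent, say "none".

D

For each candidate, compare predicted effects to what was observed:
(A) process P2 — does not account for signal on channel 4, signal on channel 2, parameter Z depressed
(B) process P1 — signal on channel 4 yes; parameter Y elevated yes; signal on channel 2 NO; signal on channel 1 yes; parameter Z depressed yes
(C) mechanism M2 — fails on parameter Z depressed (predicts parameter Z elevated, not parameter Z depressed)
(D) mechanism M3 — signal on channel 4 yes; parameter Y elevated yes; signal on channel 2 yes (by rate R decreasing → parameter X elevated → signal on channel 2); signal on channel 1 yes; parameter Z depressed yes
(D) alone accounts for all the evidence.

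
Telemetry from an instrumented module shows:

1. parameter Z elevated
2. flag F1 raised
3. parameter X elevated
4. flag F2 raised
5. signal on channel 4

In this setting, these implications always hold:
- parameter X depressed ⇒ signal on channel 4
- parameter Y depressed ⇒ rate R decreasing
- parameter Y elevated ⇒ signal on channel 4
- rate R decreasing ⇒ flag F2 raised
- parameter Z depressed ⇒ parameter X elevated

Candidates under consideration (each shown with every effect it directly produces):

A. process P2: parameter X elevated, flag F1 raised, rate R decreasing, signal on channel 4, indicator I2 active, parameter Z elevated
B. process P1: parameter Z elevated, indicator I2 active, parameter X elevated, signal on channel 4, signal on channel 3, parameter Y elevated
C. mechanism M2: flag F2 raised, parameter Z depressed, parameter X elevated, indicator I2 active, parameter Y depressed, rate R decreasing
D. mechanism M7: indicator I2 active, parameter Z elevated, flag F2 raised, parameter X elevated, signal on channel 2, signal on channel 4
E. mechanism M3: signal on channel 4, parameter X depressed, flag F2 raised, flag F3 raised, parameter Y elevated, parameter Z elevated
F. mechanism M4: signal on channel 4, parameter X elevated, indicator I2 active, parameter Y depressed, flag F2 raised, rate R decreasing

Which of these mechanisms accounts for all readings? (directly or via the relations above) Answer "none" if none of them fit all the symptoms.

Testing each hypothesis:
(A) process P2 — accounts for every observation (flag F2 raised through rate R decreasing → flag F2 raised)
(B) process P1 — parameter Z elevated yes; flag F1 raised NO; parameter X elevated yes; flag F2 raised NO; signal on channel 4 yes
(C) mechanism M2 — fails on parameter Z elevated, flag F1 raised, signal on channel 4 (predicts parameter Z depressed, not parameter Z elevated)
(D) mechanism M7 — parameter Z elevated yes; flag F1 raised NO; parameter X elevated yes; flag F2 raised yes; signal on channel 4 yes
(E) mechanism M3 — parameter Z elevated yes; flag F1 raised NO; parameter X elevated NO; flag F2 raised yes; signal on channel 4 yes
(F) mechanism M4 — parameter Z elevated NO; flag F1 raised NO; parameter X elevated yes; flag F2 raised yes; signal on channel 4 yes
(A) alone accounts for all the evidence.

A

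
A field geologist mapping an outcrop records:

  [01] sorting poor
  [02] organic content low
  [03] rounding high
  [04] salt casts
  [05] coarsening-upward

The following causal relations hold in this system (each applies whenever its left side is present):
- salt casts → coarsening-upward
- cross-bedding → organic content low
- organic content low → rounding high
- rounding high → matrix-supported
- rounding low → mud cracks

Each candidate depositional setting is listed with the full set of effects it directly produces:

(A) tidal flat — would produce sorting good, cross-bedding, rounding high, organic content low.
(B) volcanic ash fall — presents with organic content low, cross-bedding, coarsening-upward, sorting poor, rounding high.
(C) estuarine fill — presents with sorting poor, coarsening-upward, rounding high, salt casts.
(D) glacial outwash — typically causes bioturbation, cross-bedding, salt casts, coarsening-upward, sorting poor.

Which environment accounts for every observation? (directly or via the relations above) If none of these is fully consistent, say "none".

Per-candidate check:
(A) tidal flat — sorting poor NO; organic content low yes; rounding high yes; salt casts NO; coarsening-upward NO
(B) volcanic ash fall — sorting poor yes; organic content low yes; rounding high yes; salt casts NO; coarsening-upward yes
(C) estuarine fill — does not account for organic content low
(D) glacial outwash — sorting poor yes; organic content low yes (through cross-bedding → organic content low); rounding high yes (through cross-bedding → organic content low → rounding high); salt casts yes; coarsening-upward yes
(D) is the only candidate with no mismatches.

D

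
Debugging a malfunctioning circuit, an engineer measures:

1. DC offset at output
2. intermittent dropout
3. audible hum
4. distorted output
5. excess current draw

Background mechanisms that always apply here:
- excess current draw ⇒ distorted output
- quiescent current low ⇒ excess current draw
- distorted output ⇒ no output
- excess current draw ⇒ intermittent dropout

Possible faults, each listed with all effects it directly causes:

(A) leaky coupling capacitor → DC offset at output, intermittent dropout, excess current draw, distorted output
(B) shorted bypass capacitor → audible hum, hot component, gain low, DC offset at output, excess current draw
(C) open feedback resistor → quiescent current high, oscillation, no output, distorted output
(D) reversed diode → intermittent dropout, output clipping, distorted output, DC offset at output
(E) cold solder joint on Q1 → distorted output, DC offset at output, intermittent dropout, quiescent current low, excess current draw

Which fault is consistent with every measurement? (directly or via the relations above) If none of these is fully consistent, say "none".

Testing each hypothesis:
(A) leaky coupling capacitor — DC offset at output ✓; intermittent dropout ✓; audible hum ✗; distorted output ✓; excess current draw ✓
(B) shorted bypass capacitor — DC offset at output ✓; intermittent dropout ✓ (through excess current draw → intermittent dropout); audible hum ✓; distorted output ✓ (through excess current draw → distorted output); excess current draw ✓
(C) open feedback resistor — does not account for DC offset at output, intermittent dropout, audible hum, excess current draw
(D) reversed diode — DC offset at output ✓; intermittent dropout ✓; audible hum ✗; distorted output ✓; excess current draw ✗
(E) cold solder joint on Q1 — does not account for audible hum
Only (B) is consistent with every observation.

B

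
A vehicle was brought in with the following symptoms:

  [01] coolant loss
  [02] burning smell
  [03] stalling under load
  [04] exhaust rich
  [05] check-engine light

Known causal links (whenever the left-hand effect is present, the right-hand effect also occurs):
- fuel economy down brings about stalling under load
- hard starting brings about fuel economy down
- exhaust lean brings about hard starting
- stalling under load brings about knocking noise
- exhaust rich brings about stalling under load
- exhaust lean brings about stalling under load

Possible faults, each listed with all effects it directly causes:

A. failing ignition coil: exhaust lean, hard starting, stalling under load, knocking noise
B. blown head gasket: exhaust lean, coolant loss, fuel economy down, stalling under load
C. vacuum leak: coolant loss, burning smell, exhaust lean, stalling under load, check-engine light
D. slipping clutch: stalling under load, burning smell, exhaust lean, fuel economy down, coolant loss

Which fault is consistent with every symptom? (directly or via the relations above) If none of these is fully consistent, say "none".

Checking each candidate against the observations:
(A) failing ignition coil — fails on coolant loss, burning smell, exhaust rich, check-engine light (predicts exhaust lean, not exhaust rich)
(B) blown head gasket — coolant loss match; burning smell miss; stalling under load match; exhaust rich miss; check-engine light miss
(C) vacuum leak — fails on exhaust rich (predicts exhaust lean, not exhaust rich)
(D) slipping clutch — coolant loss match; burning smell match; stalling under load match; exhaust rich miss; check-engine light miss
Every candidate fails on at least one observation.

none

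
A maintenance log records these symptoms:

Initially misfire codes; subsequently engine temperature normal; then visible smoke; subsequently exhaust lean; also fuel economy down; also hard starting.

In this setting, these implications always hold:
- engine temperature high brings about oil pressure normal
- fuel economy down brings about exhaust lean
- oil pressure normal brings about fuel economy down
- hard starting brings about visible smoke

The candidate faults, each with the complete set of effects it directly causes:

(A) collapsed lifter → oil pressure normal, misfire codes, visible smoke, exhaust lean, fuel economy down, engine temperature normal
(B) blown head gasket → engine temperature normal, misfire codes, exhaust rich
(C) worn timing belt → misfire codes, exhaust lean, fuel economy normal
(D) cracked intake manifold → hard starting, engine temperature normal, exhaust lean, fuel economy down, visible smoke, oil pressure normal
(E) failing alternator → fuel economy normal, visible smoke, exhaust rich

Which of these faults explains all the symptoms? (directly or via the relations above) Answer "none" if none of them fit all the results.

none

Per-candidate check:
(A) collapsed lifter — misfire codes yes; engine temperature normal yes; visible smoke yes; exhaust lean yes; fuel economy down yes; hard starting NO
(B) blown head gasket — fails on visible smoke, exhaust lean, fuel economy down, hard starting (predicts exhaust rich, not exhaust lean)
(C) worn timing belt — misfire codes yes; engine temperature normal NO; visible smoke NO; exhaust lean yes; fuel economy down NO; hard starting NO
(D) cracked intake manifold — does not account for misfire codes
(E) failing alternator — misfire codes NO; engine temperature normal NO; visible smoke yes; exhaust lean NO; fuel economy down NO; hard starting NO
Every candidate fails on at least one observation.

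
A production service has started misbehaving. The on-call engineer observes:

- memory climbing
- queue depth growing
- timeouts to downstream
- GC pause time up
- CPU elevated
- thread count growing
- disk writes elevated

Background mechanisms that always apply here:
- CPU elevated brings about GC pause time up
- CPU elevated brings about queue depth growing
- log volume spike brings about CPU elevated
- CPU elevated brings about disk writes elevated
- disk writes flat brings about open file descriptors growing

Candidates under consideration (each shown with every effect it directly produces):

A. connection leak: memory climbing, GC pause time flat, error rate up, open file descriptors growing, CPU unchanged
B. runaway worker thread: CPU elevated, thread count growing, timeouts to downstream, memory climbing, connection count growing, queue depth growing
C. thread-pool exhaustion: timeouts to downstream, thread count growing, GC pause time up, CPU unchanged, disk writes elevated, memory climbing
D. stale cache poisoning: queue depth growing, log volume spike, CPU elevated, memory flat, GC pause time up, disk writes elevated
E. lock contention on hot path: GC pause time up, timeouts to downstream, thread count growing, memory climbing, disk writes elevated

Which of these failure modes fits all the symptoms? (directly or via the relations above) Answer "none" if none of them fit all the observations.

B

Testing each hypothesis:
(A) connection leak — fails on queue depth growing, timeouts to downstream, GC pause time up, CPU elevated, thread count growing, disk writes elevated (predicts GC pause time flat, not GC pause time up; predicts CPU unchanged, not CPU elevated)
(B) runaway worker thread — memory climbing yes; queue depth growing yes; timeouts to downstream yes; GC pause time up yes (by CPU elevated → GC pause time up); CPU elevated yes; thread count growing yes; disk writes elevated yes (by CPU elevated → disk writes elevated)
(C) thread-pool exhaustion — fails on queue depth growing, CPU elevated (predicts CPU unchanged, not CPU elevated)
(D) stale cache poisoning — memory climbing NO; queue depth growing yes; timeouts to downstream NO; GC pause time up yes; CPU elevated yes; thread count growing NO; disk writes elevated yes
(E) lock contention on hot path — does not account for queue depth growing, CPU elevated
Only (B) is consistent with every observation.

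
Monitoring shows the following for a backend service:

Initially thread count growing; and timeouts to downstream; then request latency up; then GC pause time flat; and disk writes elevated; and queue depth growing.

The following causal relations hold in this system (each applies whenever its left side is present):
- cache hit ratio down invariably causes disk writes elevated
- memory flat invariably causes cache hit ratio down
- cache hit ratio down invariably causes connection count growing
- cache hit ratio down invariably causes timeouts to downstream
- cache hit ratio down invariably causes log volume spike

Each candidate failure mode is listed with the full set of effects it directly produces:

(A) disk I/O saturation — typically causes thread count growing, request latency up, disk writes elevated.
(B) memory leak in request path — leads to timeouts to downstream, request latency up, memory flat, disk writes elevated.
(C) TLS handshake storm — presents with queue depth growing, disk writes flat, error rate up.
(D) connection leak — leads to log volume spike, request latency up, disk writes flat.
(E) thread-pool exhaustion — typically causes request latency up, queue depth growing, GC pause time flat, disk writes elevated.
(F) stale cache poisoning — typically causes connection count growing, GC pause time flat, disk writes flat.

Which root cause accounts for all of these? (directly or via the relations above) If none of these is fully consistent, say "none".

Checking each candidate against the observations:
(A) disk I/O saturation — does not account for timeouts to downstream, GC pause time flat, queue depth growing
(B) memory leak in request path — thread count growing ✗; timeouts to downstream ✓; request latency up ✓; GC pause time flat ✗; disk writes elevated ✓; queue depth growing ✗
(C) TLS handshake storm — thread count growing ✗; timeouts to downstream ✗; request latency up ✗; GC pause time flat ✗; disk writes elevated ✗; queue depth growing ✓
(D) connection leak — fails on thread count growing, timeouts to downstream, GC pause time flat, disk writes elevated, queue depth growing (predicts disk writes flat, not disk writes elevated)
(E) thread-pool exhaustion — thread count growing ✗; timeouts to downstream ✗; request latency up ✓; GC pause time flat ✓; disk writes elevated ✓; queue depth growing ✓
(F) stale cache poisoning — thread count growing ✗; timeouts to downstream ✗; request latency up ✗; GC pause time flat ✓; disk writes elevated ✗; queue depth growing ✗
None of the listed candidates fits everything.

none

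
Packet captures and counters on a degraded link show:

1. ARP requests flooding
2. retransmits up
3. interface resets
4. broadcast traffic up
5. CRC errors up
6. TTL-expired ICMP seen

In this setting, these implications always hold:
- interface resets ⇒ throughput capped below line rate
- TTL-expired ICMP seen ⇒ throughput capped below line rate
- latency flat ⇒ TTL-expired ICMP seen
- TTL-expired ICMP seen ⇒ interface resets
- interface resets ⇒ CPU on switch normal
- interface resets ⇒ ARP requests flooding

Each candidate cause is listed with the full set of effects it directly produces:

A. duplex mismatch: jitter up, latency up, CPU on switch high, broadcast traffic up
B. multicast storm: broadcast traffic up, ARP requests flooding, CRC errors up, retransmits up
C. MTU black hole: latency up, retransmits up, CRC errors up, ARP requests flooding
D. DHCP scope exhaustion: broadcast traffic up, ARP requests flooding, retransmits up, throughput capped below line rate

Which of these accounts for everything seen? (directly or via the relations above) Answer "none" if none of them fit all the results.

none

Testing each hypothesis:
(A) duplex mismatch — does not account for ARP requests flooding, retransmits up, interface resets, CRC errors up, TTL-expired ICMP seen
(B) multicast storm — ARP requests flooding yes; retransmits up yes; interface resets NO; broadcast traffic up yes; CRC errors up yes; TTL-expired ICMP seen NO
(C) MTU black hole — ARP requests flooding yes; retransmits up yes; interface resets NO; broadcast traffic up NO; CRC errors up yes; TTL-expired ICMP seen NO
(D) DHCP scope exhaustion — does not account for interface resets, CRC errors up, TTL-expired ICMP seen
Every candidate fails on at least one observation.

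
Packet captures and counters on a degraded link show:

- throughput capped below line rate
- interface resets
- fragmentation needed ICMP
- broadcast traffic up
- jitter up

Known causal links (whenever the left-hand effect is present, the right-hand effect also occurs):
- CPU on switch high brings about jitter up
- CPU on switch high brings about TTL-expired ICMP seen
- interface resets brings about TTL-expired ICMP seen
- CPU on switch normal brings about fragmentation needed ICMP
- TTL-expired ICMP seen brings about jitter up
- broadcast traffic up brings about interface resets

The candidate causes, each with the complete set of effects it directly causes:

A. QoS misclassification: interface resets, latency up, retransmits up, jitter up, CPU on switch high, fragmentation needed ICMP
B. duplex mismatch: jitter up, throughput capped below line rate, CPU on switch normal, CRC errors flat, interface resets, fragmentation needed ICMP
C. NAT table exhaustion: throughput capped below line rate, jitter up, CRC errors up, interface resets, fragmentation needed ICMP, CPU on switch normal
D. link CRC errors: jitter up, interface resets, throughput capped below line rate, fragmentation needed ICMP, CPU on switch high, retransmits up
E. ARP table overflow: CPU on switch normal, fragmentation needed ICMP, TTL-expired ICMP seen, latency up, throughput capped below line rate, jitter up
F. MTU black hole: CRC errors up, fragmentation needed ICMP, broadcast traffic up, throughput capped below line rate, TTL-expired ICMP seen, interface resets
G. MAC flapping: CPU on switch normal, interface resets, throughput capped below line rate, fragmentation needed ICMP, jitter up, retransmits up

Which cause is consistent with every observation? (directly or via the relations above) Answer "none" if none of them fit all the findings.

F

Per-candidate check:
(A) QoS misclassification — does not account for throughput capped below line rate, broadcast traffic up
(B) duplex mismatch — throughput capped below line rate match; interface resets match; fragmentation needed ICMP match; broadcast traffic up miss; jitter up match
(C) NAT table exhaustion — throughput capped below line rate match; interface resets match; fragmentation needed ICMP match; broadcast traffic up miss; jitter up match
(D) link CRC errors — throughput capped below line rate match; interface resets match; fragmentation needed ICMP match; broadcast traffic up miss; jitter up match
(E) ARP table overflow — throughput capped below line rate match; interface resets miss; fragmentation needed ICMP match; broadcast traffic up miss; jitter up match
(F) MTU black hole — accounts for every observation (jitter up through TTL-expired ICMP seen → jitter up)
(G) MAC flapping — does not account for broadcast traffic up
Only (F) is consistent with every observation.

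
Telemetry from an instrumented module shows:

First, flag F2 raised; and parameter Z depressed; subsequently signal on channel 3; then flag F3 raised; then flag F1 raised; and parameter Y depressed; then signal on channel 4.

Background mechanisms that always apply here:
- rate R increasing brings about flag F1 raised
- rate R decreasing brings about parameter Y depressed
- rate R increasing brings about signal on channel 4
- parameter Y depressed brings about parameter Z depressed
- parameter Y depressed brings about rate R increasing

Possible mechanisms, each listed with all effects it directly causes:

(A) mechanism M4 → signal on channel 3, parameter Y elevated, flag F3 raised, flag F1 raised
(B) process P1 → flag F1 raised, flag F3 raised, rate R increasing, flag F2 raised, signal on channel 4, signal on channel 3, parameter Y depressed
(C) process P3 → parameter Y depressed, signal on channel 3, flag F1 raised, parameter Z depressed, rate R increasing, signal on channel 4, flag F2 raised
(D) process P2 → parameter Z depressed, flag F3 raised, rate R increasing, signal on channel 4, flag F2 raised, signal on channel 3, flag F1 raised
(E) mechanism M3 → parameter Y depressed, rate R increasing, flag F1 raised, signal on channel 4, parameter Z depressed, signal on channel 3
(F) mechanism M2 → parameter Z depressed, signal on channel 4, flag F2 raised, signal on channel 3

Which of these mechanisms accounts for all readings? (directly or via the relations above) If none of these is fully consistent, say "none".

Testing each hypothesis:
(A) mechanism M4 — fails on flag F2 raised, parameter Z depressed, parameter Y depressed, signal on channel 4 (predicts parameter Y elevated, not parameter Y depressed)
(B) process P1 — accounts for every observation (parameter Z depressed via parameter Y depressed → parameter Z depressed)
(C) process P3 — flag F2 raised +; parameter Z depressed +; signal on channel 3 +; flag F3 raised -; flag F1 raised +; parameter Y depressed +; signal on channel 4 +
(D) process P2 — flag F2 raised +; parameter Z depressed +; signal on channel 3 +; flag F3 raised +; flag F1 raised +; parameter Y depressed -; signal on channel 4 +
(E) mechanism M3 — flag F2 raised -; parameter Z depressed +; signal on channel 3 +; flag F3 raised -; flag F1 raised +; parameter Y depressed +; signal on channel 4 +
(F) mechanism M2 — does not account for flag F3 raised, flag F1 raised, parameter Y depressed
Only (B) is consistent with every observation.

B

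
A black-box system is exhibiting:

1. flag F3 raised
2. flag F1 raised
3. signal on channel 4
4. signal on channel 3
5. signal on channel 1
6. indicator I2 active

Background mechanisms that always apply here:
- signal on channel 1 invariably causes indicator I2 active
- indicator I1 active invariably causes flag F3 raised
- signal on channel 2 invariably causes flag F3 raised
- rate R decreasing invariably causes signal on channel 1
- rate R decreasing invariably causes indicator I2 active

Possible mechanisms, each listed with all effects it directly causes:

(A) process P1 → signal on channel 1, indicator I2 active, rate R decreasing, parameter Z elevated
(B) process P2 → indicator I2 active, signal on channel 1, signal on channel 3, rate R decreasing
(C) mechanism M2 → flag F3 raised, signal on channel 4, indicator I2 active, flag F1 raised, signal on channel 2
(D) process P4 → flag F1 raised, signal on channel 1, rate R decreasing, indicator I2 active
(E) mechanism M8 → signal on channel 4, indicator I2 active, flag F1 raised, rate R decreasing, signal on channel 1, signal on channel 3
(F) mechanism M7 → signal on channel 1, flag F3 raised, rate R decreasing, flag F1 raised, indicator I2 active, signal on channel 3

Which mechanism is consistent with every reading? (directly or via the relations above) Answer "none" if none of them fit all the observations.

For each candidate, compare predicted effects to what was observed:
(A) process P1 — does not account for flag F3 raised, flag F1 raised, signal on channel 4, signal on channel 3
(B) process P2 — does not account for flag F3 raised, flag F1 raised, signal on channel 4
(C) mechanism M2 — flag F3 raised yes; flag F1 raised yes; signal on channel 4 yes; signal on channel 3 NO; signal on channel 1 NO; indicator I2 active yes
(D) process P4 — does not account for flag F3 raised, signal on channel 4, signal on channel 3
(E) mechanism M8 — flag F3 raised NO; flag F1 raised yes; signal on channel 4 yes; signal on channel 3 yes; signal on channel 1 yes; indicator I2 active yes
(F) mechanism M7 — flag F3 raised yes; flag F1 raised yes; signal on channel 4 NO; signal on channel 3 yes; signal on channel 1 yes; indicator I2 active yes
Every candidate fails on at least one observation.

none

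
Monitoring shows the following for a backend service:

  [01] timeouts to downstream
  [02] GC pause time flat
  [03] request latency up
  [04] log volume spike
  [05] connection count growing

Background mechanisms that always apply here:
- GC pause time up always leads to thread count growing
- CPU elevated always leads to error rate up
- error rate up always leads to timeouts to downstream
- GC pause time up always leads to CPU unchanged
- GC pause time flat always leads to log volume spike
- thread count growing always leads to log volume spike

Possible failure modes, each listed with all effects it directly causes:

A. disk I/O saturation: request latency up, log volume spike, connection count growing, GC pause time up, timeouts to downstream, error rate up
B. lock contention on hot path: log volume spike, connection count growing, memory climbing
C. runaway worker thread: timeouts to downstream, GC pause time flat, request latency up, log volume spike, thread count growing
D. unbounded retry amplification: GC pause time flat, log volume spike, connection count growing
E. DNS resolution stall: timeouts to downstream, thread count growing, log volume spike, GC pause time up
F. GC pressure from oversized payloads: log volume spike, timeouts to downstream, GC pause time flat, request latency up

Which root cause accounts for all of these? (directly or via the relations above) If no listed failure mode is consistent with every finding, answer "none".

none

Checking each candidate against the observations:
(A) disk I/O saturation — fails on GC pause time flat (predicts GC pause time up, not GC pause time flat)
(B) lock contention on hot path — timeouts to downstream ✗; GC pause time flat ✗; request latency up ✗; log volume spike ✓; connection count growing ✓
(C) runaway worker thread — timeouts to downstream ✓; GC pause time flat ✓; request latency up ✓; log volume spike ✓; connection count growing ✗
(D) unbounded retry amplification — timeouts to downstream ✗; GC pause time flat ✓; request latency up ✗; log volume spike ✓; connection count growing ✓
(E) DNS resolution stall — timeouts to downstream ✓; GC pause time flat ✗; request latency up ✗; log volume spike ✓; connection count growing ✗
(F) GC pressure from oversized payloads — timeouts to downstream ✓; GC pause time flat ✓; request latency up ✓; log volume spike ✓; connection count growing ✗
None of the listed candidates fits everything.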